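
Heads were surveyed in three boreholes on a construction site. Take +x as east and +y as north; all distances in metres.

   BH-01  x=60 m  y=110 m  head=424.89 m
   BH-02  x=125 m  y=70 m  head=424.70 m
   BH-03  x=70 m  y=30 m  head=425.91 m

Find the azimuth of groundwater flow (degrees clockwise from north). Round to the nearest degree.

039°

Differences from BH-01: to BH-02 (Δx, Δy, Δh) = (65, -40, -0.19); to BH-03 = (10, -80, +1.02).
Solve a·Δx + b·Δy = Δh: det = 65·(-80) − 10·(-40) = -4800.
∂h/∂x = [(-0.19)·(-80) − (+1.02)·(-40)] / -4800 = -0.01167
∂h/∂y = [65·(+1.02) − 10·(-0.19)] / -4800 = -0.01421
Flow direction (−∇h) has components (+0.01167 E, +0.01421 N).
Azimuth = atan2(E, N) = atan2(+0.01167, +0.01421) = 39.4° ≈ 039°.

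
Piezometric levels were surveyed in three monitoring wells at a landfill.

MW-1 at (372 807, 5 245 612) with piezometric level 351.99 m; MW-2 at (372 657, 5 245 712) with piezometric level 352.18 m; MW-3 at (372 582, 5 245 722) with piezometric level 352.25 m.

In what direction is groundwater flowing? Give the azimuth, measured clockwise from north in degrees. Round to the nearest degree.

Differences from MW-1: to MW-2 (Δx, Δy, Δh) = (-150, 100, +0.19); to MW-3 = (-225, 110, +0.26).
Solve a·Δx + b·Δy = Δh: det = (-150)·110 − (-225)·100 = 6000.
∂h/∂x = [(+0.19)·110 − (+0.26)·100] / 6000 = -0.0008500
∂h/∂y = [(-150)·(+0.26) − (-225)·(+0.19)] / 6000 = +0.0006250
Flow direction (−∇h) has components (+0.0008500 E, -0.0006250 N).
Azimuth = atan2(E, N) = atan2(+0.0008500, -0.0006250) = 126.3° ≈ 126°.

126°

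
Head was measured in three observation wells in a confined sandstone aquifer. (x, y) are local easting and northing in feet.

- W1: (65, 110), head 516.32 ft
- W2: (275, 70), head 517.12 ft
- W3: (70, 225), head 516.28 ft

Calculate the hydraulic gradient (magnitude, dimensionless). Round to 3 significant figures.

With h = a·x + b·y + c and W1 as origin, the differences give:
  210·a + (-40)·b = +0.80
  5·a + 115·b = -0.04
Eliminate b (×115 and ×(-40), subtract): 24350·a = 90.400 → a = ∂h/∂x = +0.003713
Back-substitute: b = ∂h/∂y = -0.0005092.
|∇h| = √(0.003713² + -0.0005092²) = 0.003748

0.00375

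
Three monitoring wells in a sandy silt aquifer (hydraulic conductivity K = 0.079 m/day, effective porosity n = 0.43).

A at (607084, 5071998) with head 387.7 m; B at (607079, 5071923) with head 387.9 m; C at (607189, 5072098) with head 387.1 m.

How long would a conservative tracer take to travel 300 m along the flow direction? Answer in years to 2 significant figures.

1100 years

Differences from A: to B (Δx, Δy, Δh) = (-5, -75, +0.2); to C = (105, 100, -0.6).
Solve a·Δx + b·Δy = Δh: det = (-5)·100 − 105·(-75) = 7375.
∂h/∂x = [(+0.2)·100 − (-0.6)·(-75)] / 7375 = -0.003390
∂h/∂y = [(-5)·(-0.6) − 105·(+0.2)] / 7375 = -0.002441
|∇h| = √(-0.003390² + -0.002441²) = 0.004177
Seepage velocity v = K·i/n = 0.079 × 0.004177 / 0.43 = 0.0007674 m/day.
t = 300 / 0.0007674 = 3.909e+05 days = 1.07e+03 years.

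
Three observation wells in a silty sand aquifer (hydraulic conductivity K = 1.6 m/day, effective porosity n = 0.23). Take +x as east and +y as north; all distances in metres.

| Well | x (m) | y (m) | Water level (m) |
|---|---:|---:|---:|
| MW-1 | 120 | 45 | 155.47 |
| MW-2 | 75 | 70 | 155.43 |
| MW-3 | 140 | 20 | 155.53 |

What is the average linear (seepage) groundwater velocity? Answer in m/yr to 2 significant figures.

Differences from MW-1: to MW-2 (Δx, Δy, Δh) = (-45, 25, -0.04); to MW-3 = (20, -25, +0.06).
Solve a·Δx + b·Δy = Δh: det = (-45)·(-25) − 20·25 = 625.
∂h/∂x = [(-0.04)·(-25) − (+0.06)·25] / 625 = -0.0008000
∂h/∂y = [(-45)·(+0.06) − 20·(-0.04)] / 625 = -0.003040
|∇h| = √(-0.0008000² + -0.003040²) = 0.003144
Seepage velocity v = K·i/n = 1.6 × 0.003144 / 0.23 = 0.02187 m/day = 7.988 m/yr.

8.0 m/yr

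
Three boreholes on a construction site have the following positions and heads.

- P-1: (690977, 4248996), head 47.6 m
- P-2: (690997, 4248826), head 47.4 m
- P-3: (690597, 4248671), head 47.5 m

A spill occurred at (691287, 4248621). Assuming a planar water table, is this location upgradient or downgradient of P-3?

downgradient

Differences from P-1: to P-2 (Δx, Δy, Δh) = (20, -170, -0.2); to P-3 = (-380, -325, -0.1).
Solve a·Δx + b·Δy = Δh: det = 20·(-325) − (-380)·(-170) = -71100.
∂h/∂x = [(-0.2)·(-325) − (-0.1)·(-170)] / -71100 = -0.0006751
∂h/∂y = [20·(-0.1) − (-380)·(-0.2)] / -71100 = +0.001097
Head at (691287, 4248621) = 47.6 + (-0.0006751)·(310) + (+0.001097)·(-375) = 46.98 m.
That is lower than the 47.5 m at P-3, so the point is downgradient.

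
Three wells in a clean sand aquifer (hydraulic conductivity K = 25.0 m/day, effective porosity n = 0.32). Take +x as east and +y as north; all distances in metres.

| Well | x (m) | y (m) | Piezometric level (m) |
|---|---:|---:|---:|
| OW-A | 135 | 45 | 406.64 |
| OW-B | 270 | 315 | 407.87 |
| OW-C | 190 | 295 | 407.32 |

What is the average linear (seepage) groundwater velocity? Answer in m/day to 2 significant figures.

0.52 m/day

Three-point gradient (reference OW-A): Δ to OW-B = (135, 270, +1.23), Δ to OW-C = (55, 250, +0.68).
∂h/∂x = +0.006556, ∂h/∂y = +0.001278 (det = 18900).
|∇h| = √(0.006556² + 0.001278²) = 0.006679
Seepage velocity v = K·i/n = 25.0 × 0.006679 / 0.32 = 0.5218 m/day.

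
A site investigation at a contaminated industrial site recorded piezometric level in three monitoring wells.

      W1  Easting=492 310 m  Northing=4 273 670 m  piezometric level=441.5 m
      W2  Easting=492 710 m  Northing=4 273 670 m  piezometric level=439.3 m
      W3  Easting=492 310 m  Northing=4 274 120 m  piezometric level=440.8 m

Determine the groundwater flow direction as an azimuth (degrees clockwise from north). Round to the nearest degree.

∂h/∂x = (439.3 − 441.5) / (492710 − 492310) = -0.005500
∂h/∂y = (440.8 − 441.5) / (4274120 − 4273670) = -0.001556
Flow direction (−∇h) has components (+0.005500 E, +0.001556 N).
Azimuth = atan2(E, N) = atan2(+0.005500, +0.001556) = 74.2° ≈ 074°.

074°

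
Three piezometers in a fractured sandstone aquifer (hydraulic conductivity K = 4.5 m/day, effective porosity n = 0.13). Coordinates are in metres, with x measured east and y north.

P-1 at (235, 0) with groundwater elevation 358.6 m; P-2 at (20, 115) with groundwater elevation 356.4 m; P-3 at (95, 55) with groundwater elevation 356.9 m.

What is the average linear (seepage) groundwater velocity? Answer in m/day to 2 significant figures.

0.76 m/day

Three-point gradient (reference P-1): Δ to P-2 = (-215, 115, -2.2), Δ to P-3 = (-140, 55, -1.7).
∂h/∂x = +0.01743, ∂h/∂y = +0.01345 (det = 4275).
|∇h| = √(0.01743² + 0.01345²) = 0.02202
Seepage velocity v = K·i/n = 4.5 × 0.02202 / 0.13 = 0.7622 m/day.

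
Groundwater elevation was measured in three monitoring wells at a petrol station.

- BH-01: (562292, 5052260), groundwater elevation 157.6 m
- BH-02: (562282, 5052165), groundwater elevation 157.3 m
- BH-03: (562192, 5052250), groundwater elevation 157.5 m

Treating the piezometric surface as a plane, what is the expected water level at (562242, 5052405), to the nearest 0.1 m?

158.0 m

Three-point gradient (reference BH-01): Δ to BH-02 = (-10, -95, -0.3), Δ to BH-03 = (-100, -10, -0.1).
∂h/∂x = +0.0006915, ∂h/∂y = +0.003085 (det = -9400).
h(562242, 5052405) = 157.6 + (+0.0006915)·(-50) + (+0.003085)·(145) = 157.6 -0.035 +0.447 = 158.013 m.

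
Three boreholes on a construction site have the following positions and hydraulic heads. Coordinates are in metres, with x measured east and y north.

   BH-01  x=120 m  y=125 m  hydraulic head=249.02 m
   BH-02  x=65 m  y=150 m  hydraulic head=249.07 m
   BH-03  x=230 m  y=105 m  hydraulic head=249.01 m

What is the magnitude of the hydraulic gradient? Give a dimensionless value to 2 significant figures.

0.0030

Three-point gradient (reference BH-01): Δ to BH-02 = (-55, 25, +0.05), Δ to BH-03 = (110, -20, -0.01).
∂h/∂x = +0.0004545, ∂h/∂y = +0.003000 (det = -1650).
|∇h| = √(0.0004545² + 0.003000²) = 0.003034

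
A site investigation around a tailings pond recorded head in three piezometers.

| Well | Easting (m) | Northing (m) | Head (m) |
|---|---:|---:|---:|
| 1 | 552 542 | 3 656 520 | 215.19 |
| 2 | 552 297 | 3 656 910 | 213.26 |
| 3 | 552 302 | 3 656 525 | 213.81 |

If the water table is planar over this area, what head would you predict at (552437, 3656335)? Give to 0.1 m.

Differences from 1: to 2 (Δx, Δy, Δh) = (-245, 390, -1.93); to 3 = (-240, 5, -1.38).
Determinant of the coordinate differences = (-245)·5 − (-240)·390 = 92375.
∂h/∂x = [(-1.93)·5 − (-1.38)·390] / 92375 = +0.005722
∂h/∂y = [(-245)·(-1.38) − (-240)·(-1.93)] / 92375 = -0.001354
h(552437, 3656335) = 215.19 + (+0.005722)·(-105) + (-0.001354)·(-185) = 215.19 -0.601 +0.251 = 214.840 m.

214.8 m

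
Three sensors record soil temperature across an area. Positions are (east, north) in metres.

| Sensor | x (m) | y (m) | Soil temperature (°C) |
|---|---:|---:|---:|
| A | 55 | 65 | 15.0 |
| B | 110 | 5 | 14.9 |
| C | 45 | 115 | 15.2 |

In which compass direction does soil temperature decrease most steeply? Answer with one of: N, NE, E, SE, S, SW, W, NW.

With T = a·x + b·y + c and A as origin, the differences give:
  55·a + (-60)·b = -0.1
  (-10)·a + 50·b = +0.2
Eliminate b (×50 and ×(-60), subtract): 2150·a = 7.00 → a = ∂T/∂x = +0.003256
Back-substitute: b = ∂T/∂y = +0.004651.
Steepest decrease is along −∇f = (-0.003256 E, -0.004651 N) → southwest.

SW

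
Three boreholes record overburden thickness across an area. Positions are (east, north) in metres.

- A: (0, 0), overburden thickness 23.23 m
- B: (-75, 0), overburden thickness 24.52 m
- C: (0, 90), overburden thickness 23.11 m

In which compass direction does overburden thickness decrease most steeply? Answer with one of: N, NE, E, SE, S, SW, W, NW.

E

∂d/∂x = (24.52 − 23.23) / (-75 − 0) = -0.01720
∂d/∂y = (23.11 − 23.23) / (90 − 0) = -0.001333
Steepest decrease is along −∇f = (+0.01720 E, +0.001333 N) → east.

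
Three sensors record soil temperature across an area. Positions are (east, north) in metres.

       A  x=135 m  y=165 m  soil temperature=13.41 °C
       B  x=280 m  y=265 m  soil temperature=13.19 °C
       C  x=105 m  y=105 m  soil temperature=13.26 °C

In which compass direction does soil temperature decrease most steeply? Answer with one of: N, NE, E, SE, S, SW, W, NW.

Differences from A: to B (Δx, Δy, Δh) = (145, 100, -0.22); to C = (-30, -60, -0.15).
Solve a·Δx + b·Δy = ΔT: det = 145·(-60) − (-30)·100 = -5700.
∂T/∂x = [(-0.22)·(-60) − (-0.15)·100] / -5700 = -0.004947
∂T/∂y = [145·(-0.15) − (-30)·(-0.22)] / -5700 = +0.004974
Steepest decrease is along −∇f = (+0.004947 E, -0.004974 N) → southeast.

SE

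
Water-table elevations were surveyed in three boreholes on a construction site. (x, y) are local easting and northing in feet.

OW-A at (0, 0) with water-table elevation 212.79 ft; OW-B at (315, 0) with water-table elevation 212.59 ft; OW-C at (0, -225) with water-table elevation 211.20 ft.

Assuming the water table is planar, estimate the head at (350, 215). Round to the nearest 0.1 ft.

214.1 ft

∂h/∂x = (212.59 − 212.79) / (315 − 0) = -0.0006349
∂h/∂y = (211.20 − 212.79) / (-225 − 0) = +0.007067
h(350, 215) = 212.79 + (-0.0006349)·(350) + (+0.007067)·(215) = 212.79 -0.222 +1.519 = 214.087 ft.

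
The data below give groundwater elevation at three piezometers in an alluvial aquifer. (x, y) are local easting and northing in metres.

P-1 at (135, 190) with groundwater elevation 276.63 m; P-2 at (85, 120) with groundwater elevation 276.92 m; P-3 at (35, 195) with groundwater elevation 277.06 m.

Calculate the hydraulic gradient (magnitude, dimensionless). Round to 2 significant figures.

0.0045

Differences from P-1: to P-2 (Δx, Δy, Δh) = (-50, -70, +0.29); to P-3 = (-100, 5, +0.43).
Determinant of the coordinate differences = (-50)·5 − (-100)·(-70) = -7250.
∂h/∂x = [(+0.29)·5 − (+0.43)·(-70)] / -7250 = -0.004352
∂h/∂y = [(-50)·(+0.43) − (-100)·(+0.29)] / -7250 = -0.001034
|∇h| = √(-0.004352² + -0.001034²) = 0.004473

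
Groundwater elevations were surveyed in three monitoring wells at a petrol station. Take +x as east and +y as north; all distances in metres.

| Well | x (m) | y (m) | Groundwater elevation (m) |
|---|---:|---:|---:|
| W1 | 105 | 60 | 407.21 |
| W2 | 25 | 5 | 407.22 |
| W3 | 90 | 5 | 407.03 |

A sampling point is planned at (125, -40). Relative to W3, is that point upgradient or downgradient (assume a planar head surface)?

downgradient

Taking W1 as reference: W2−W1 = (-80, -55, +0.01); W3−W1 = (-15, -55, -0.18).
Solve a·Δx + b·Δy = Δh: det = (-80)·(-55) − (-15)·(-55) = 3575.
∂h/∂x = [(+0.01)·(-55) − (-0.18)·(-55)] / 3575 = -0.002923
∂h/∂y = [(-80)·(-0.18) − (-15)·(+0.01)] / 3575 = +0.004070
Head at (125, -40) = 407.21 + (-0.002923)·(20) + (+0.004070)·(-100) = 406.74 m.
That is lower than the 407.03 m at W3, so the point is downgradient.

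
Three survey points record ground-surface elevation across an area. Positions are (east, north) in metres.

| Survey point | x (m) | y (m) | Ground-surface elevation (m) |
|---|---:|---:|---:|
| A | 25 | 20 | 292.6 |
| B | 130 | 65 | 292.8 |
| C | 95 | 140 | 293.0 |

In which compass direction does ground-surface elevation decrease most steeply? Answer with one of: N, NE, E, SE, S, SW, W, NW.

Three-point gradient (reference A): Δ to B = (105, 45, +0.2), Δ to C = (70, 120, +0.4).
∂z/∂x = +0.0006349, ∂z/∂y = +0.002963 (det = 9450).
Steepest decrease is along −∇f = (-0.0006349 E, -0.002963 N) → south.

S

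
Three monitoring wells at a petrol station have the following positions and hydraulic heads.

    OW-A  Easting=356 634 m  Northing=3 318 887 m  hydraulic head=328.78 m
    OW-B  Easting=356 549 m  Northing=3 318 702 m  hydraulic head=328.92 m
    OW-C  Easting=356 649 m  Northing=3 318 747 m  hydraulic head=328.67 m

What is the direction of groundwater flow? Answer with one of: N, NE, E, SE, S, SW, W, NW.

E

Taking OW-A as reference: OW-B−OW-A = (-85, -185, +0.14); OW-C−OW-A = (15, -140, -0.11).
Solve a·Δx + b·Δy = Δh: det = (-85)·(-140) − 15·(-185) = 14675.
∂h/∂x = [(+0.14)·(-140) − (-0.11)·(-185)] / 14675 = -0.002722
∂h/∂y = [(-85)·(-0.11) − 15·(+0.14)] / 14675 = +0.0004940
Flow = −∇h = (+0.002722 east, -0.0004940 north), which points east.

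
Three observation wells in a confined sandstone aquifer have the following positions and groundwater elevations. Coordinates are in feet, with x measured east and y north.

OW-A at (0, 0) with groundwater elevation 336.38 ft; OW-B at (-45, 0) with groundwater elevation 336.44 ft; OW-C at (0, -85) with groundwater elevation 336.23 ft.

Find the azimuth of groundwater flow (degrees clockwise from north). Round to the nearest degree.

∂h/∂x = (336.44 − 336.38) / (-45 − 0) = -0.001333
∂h/∂y = (336.23 − 336.38) / (-85 − 0) = +0.001765
Flow direction (−∇h) has components (+0.001333 E, -0.001765 N).
Azimuth = atan2(E, N) = atan2(+0.001333, -0.001765) = 142.9° ≈ 143°.

143°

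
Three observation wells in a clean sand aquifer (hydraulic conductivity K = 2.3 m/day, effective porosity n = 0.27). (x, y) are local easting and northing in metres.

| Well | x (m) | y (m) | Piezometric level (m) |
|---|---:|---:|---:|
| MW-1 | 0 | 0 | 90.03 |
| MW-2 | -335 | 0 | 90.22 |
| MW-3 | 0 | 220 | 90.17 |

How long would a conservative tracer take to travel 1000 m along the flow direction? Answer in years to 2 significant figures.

∂h/∂x = (90.22 − 90.03) / (-335 − 0) = -0.0005672
∂h/∂y = (90.17 − 90.03) / (220 − 0) = +0.0006364
|∇h| = √(-0.0005672² + 0.0006364²) = 0.0008525
Seepage velocity v = K·i/n = 2.3 × 0.0008525 / 0.27 = 0.007262 m/day.
t = 1000 / 0.007262 = 1.377e+05 days = 377 years.

380 years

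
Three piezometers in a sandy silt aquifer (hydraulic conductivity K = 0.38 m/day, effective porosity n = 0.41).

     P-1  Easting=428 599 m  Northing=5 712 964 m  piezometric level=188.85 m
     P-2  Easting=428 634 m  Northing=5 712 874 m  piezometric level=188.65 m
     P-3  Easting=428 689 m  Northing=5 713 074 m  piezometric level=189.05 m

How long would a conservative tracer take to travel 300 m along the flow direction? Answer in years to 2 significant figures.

Three-point gradient (reference P-1): Δ to P-2 = (35, -90, -0.20), Δ to P-3 = (90, 110, +0.20).
∂h/∂x = -0.0003347, ∂h/∂y = +0.002092 (det = 11950).
|∇h| = √(-0.0003347² + 0.002092²) = 0.002119
Seepage velocity v = K·i/n = 0.38 × 0.002119 / 0.41 = 0.001964 m/day.
t = 300 / 0.001964 = 1.527e+05 days = 418 years.

420 years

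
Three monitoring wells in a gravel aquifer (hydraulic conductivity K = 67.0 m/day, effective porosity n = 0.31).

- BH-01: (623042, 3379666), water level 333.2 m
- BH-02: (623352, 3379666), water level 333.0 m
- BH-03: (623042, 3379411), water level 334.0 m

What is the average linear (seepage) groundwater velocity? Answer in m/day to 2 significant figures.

0.69 m/day

∂h/∂x = (333.0 − 333.2) / (623352 − 623042) = -0.0006452
∂h/∂y = (334.0 − 333.2) / (3379411 − 3379666) = -0.003137
|∇h| = √(-0.0006452² + -0.003137²) = 0.003203
Seepage velocity v = K·i/n = 67.0 × 0.003203 / 0.31 = 0.6923 m/day.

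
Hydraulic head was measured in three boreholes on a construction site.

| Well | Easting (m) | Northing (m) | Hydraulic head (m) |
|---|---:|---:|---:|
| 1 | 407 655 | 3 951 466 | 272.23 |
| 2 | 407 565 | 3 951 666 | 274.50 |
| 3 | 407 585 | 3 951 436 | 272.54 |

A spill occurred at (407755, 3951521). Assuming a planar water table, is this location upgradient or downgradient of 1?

downgradient

Three-point gradient (reference 1): Δ to 2 = (-90, 200, +2.27), Δ to 3 = (-70, -30, +0.31).
∂h/∂x = -0.007790, ∂h/∂y = +0.007844 (det = 16700).
Head at (407755, 3951521) = 272.23 + (-0.007790)·(100) + (+0.007844)·(55) = 271.88 m.
That is lower than the 272.23 m at 1, so the point is downgradient.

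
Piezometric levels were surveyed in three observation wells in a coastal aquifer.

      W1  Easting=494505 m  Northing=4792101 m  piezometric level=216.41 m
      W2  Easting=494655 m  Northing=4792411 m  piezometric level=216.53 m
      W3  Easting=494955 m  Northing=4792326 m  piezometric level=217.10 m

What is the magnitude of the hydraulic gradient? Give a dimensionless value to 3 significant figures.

Three-point gradient (reference W1): Δ to W2 = (150, 310, +0.12), Δ to W3 = (450, 225, +0.69).
∂h/∂x = +0.001767, ∂h/∂y = -0.0004681 (det = -105750).
|∇h| = √(0.001767² + -0.0004681²) = 0.001828

0.00183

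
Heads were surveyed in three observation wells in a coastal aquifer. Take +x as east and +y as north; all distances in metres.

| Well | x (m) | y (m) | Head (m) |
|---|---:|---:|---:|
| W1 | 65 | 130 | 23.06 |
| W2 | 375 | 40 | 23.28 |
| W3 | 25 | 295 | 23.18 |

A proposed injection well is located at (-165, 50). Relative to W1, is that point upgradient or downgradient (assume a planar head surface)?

downgradient

With h = a·x + b·y + c and W1 as origin, the differences give:
  310·a + (-90)·b = +0.22
  (-40)·a + 165·b = +0.12
Eliminate b (×165 and ×(-90), subtract): 47550·a = 47.100 → a = ∂h/∂x = +0.0009905
Back-substitute: b = ∂h/∂y = +0.0009674.
Head at (-165, 50) = 23.06 + (+0.0009905)·(-230) + (+0.0009674)·(-80) = 22.75 m.
That is lower than the 23.06 m at W1, so the point is downgradient.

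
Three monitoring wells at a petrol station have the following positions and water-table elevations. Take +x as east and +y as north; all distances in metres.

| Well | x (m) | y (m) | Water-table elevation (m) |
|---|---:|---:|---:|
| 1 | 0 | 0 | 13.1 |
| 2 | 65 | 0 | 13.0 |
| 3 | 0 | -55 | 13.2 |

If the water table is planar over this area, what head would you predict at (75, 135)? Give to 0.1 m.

12.7 m

∂h/∂x = (13.0 − 13.1) / (65 − 0) = -0.001538
∂h/∂y = (13.2 − 13.1) / (-55 − 0) = -0.001818
h(75, 135) = 13.1 + (-0.001538)·(75) + (-0.001818)·(135) = 13.1 -0.115 -0.245 = 12.739 m.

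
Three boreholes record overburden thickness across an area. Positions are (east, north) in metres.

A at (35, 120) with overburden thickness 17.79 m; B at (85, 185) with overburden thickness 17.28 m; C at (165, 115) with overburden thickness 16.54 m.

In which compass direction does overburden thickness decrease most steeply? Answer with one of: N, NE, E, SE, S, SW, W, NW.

E

Three-point gradient (reference A): Δ to B = (50, 65, -0.51), Δ to C = (130, -5, -1.25).
∂d/∂x = -0.009632, ∂d/∂y = -0.0004368 (det = -8700).
Steepest decrease is along −∇f = (+0.009632 E, +0.0004368 N) → east.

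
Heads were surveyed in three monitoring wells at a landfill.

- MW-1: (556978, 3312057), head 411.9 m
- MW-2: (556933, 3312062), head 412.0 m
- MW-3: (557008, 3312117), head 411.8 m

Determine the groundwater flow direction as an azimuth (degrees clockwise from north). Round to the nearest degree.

With h = a·x + b·y + c and MW-1 as origin, the differences give:
  (-45)·a + 5·b = +0.1
  30·a + 60·b = -0.1
Eliminate b (×60 and ×5, subtract): -2850·a = 6.50 → a = ∂h/∂x = -0.002281
Back-substitute: b = ∂h/∂y = -0.0005263.
Flow direction (−∇h) has components (+0.002281 E, +0.0005263 N).
Azimuth = atan2(E, N) = atan2(+0.002281, +0.0005263) = 77.0° ≈ 077°.

077°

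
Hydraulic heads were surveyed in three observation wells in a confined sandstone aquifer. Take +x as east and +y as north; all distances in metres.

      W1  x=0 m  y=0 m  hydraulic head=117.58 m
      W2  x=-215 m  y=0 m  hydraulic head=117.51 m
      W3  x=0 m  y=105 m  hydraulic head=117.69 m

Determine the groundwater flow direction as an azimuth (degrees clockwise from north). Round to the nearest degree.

∂h/∂x = (117.51 − 117.58) / (-215 − 0) = +0.0003256
∂h/∂y = (117.69 − 117.58) / (105 − 0) = +0.001048
Flow direction (−∇h) has components (-0.0003256 E, -0.001048 N).
Azimuth = atan2(E, N) = atan2(-0.0003256, -0.001048) = 197.3° ≈ 197°.

197°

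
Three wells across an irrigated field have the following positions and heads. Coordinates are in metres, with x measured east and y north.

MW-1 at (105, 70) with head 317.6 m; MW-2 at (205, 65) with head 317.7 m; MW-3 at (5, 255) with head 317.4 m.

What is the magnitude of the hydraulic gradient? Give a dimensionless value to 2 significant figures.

Three-point gradient (reference MW-1): Δ to MW-2 = (100, -5, +0.1), Δ to MW-3 = (-100, 185, -0.2).
∂h/∂x = +0.0009722, ∂h/∂y = -0.0005556 (det = 18000).
|∇h| = √(0.0009722² + -0.0005556²) = 0.00112

0.0011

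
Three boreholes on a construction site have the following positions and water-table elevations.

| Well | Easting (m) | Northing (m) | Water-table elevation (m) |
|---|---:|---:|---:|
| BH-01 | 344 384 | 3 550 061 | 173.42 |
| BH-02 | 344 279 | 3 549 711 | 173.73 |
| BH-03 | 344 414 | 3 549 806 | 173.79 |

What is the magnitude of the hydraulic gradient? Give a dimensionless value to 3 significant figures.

Differences from BH-01: to BH-02 (Δx, Δy, Δh) = (-105, -350, +0.31); to BH-03 = (30, -255, +0.37).
Determinant of the coordinate differences = (-105)·(-255) − 30·(-350) = 37275.
∂h/∂x = [(+0.31)·(-255) − (+0.37)·(-350)] / 37275 = +0.001353
∂h/∂y = [(-105)·(+0.37) − 30·(+0.31)] / 37275 = -0.001292
|∇h| = √(0.001353² + -0.001292²) = 0.001871

0.00187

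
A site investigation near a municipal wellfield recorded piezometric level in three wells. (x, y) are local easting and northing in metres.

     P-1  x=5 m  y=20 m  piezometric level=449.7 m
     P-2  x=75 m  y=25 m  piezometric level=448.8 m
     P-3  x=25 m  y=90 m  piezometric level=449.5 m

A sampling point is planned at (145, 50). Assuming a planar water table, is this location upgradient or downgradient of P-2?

downgradient

Three-point gradient (reference P-1): Δ to P-2 = (70, 5, -0.9), Δ to P-3 = (20, 70, -0.2).
∂h/∂x = -0.01292, ∂h/∂y = +0.0008333 (det = 4800).
Head at (145, 50) = 449.7 + (-0.01292)·(140) + (+0.0008333)·(30) = 447.92 m.
That is lower than the 448.8 m at P-2, so the point is downgradient.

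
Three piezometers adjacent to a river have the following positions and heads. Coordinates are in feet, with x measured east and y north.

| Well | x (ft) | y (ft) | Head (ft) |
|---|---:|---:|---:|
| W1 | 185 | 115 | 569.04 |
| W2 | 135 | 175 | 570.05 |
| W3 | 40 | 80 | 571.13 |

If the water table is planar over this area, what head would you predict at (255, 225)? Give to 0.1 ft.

With h = a·x + b·y + c and W1 as origin, the differences give:
  (-50)·a + 60·b = +1.01
  (-145)·a + (-35)·b = +2.09
Eliminate b (×(-35) and ×60, subtract): 10450·a = -160.750 → a = ∂h/∂x = -0.01538
Back-substitute: b = ∂h/∂y = +0.004014.
h(255, 225) = 569.04 + (-0.01538)·(70) + (+0.004014)·(110) = 569.04 -1.077 +0.442 = 568.405 ft.

568.4 ft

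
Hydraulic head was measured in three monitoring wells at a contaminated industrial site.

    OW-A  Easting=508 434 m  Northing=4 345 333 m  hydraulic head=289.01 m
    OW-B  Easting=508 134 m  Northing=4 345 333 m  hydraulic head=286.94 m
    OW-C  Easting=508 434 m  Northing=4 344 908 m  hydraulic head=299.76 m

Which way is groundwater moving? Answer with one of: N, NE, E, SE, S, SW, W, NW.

∂h/∂x = (286.94 − 289.01) / (508134 − 508434) = +0.006900
∂h/∂y = (299.76 − 289.01) / (4344908 − 4345333) = -0.02529
Flow = −∇h = (-0.006900 east, +0.02529 north), which points north.

N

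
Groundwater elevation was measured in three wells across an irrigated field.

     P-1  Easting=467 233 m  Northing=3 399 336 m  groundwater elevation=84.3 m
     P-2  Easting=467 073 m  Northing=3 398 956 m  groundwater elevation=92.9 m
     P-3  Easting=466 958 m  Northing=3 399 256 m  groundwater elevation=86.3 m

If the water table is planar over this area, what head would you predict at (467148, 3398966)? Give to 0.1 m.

92.6 m

Differences from P-1: to P-2 (Δx, Δy, Δh) = (-160, -380, +8.6); to P-3 = (-275, -80, +2.0).
Determinant of the coordinate differences = (-160)·(-80) − (-275)·(-380) = -91700.
∂h/∂x = [(+8.6)·(-80) − (+2.0)·(-380)] / -91700 = -0.0007852
∂h/∂y = [(-160)·(+2.0) − (-275)·(+8.6)] / -91700 = -0.02230
h(467148, 3398966) = 84.3 + (-0.0007852)·(-85) + (-0.02230)·(-370) = 84.3 +0.067 +8.251 = 92.618 m.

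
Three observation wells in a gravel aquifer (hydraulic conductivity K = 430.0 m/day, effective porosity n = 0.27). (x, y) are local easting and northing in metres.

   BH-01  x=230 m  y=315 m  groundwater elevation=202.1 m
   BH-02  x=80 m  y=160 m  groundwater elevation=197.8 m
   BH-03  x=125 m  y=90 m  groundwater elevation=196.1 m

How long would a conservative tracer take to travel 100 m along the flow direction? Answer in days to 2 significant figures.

2.4 days

Differences from BH-01: to BH-02 (Δx, Δy, Δh) = (-150, -155, -4.3); to BH-03 = (-105, -225, -6.0).
Solve a·Δx + b·Δy = Δh: det = (-150)·(-225) − (-105)·(-155) = 17475.
∂h/∂x = [(-4.3)·(-225) − (-6.0)·(-155)] / 17475 = +0.002146
∂h/∂y = [(-150)·(-6.0) − (-105)·(-4.3)] / 17475 = +0.02567
|∇h| = √(0.002146² + 0.02567²) = 0.02576
Seepage velocity v = K·i/n = 430.0 × 0.02576 / 0.27 = 41.03 m/day.
t = 100 / 41.03 = 2.437 days.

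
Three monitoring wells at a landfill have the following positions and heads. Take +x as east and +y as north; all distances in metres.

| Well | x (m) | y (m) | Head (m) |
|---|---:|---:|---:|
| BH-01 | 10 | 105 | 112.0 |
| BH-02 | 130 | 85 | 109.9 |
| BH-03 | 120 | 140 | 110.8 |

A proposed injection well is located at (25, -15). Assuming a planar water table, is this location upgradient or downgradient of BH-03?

Three-point gradient (reference BH-01): Δ to BH-02 = (120, -20, -2.1), Δ to BH-03 = (110, 35, -1.2).
∂h/∂x = -0.01523, ∂h/∂y = +0.01359 (det = 6400).
Head at (25, -15) = 112.0 + (-0.01523)·(15) + (+0.01359)·(-120) = 110.14 m.
That is lower than the 110.8 m at BH-03, so the point is downgradient.

downgradient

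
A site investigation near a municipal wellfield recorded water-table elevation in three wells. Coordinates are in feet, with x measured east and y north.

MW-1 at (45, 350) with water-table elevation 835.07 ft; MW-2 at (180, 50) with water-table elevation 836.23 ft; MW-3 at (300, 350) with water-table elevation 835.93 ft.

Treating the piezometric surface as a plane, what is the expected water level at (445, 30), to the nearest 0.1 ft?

Differences from MW-1: to MW-2 (Δx, Δy, Δh) = (135, -300, +1.16); to MW-3 = (255, 0, +0.86).
Solve a·Δx + b·Δy = Δh: det = 135·0 − 255·(-300) = 76500.
∂h/∂x = [(+1.16)·0 − (+0.86)·(-300)] / 76500 = +0.003373
∂h/∂y = [135·(+0.86) − 255·(+1.16)] / 76500 = -0.002349
h(445, 30) = 835.07 + (+0.003373)·(400) + (-0.002349)·(-320) = 835.07 +1.349 +0.752 = 837.171 ft.

837.2 ft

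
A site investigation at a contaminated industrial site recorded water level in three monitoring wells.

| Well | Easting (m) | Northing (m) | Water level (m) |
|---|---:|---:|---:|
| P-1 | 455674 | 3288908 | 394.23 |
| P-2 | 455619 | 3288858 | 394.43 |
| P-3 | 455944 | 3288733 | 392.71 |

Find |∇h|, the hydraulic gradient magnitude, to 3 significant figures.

0.00497

Differences from P-1: to P-2 (Δx, Δy, Δh) = (-55, -50, +0.20); to P-3 = (270, -175, -1.52).
Solve a·Δx + b·Δy = Δh: det = (-55)·(-175) − 270·(-50) = 23125.
∂h/∂x = [(+0.20)·(-175) − (-1.52)·(-50)] / 23125 = -0.004800
∂h/∂y = [(-55)·(-1.52) − 270·(+0.20)] / 23125 = +0.001280
|∇h| = √(-0.004800² + 0.001280²) = 0.004968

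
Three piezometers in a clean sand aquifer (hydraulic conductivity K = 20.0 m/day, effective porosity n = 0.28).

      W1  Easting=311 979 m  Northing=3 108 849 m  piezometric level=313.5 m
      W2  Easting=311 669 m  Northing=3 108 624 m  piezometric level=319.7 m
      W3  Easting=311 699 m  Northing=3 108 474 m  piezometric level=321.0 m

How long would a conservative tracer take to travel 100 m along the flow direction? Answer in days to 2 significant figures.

86 days

With h = a·x + b·y + c and W1 as origin, the differences give:
  (-310)·a + (-225)·b = +6.2
  (-280)·a + (-375)·b = +7.5
Eliminate b (×(-375) and ×(-225), subtract): 53250·a = -637.50 → a = ∂h/∂x = -0.01197
Back-substitute: b = ∂h/∂y = -0.01106.
|∇h| = √(-0.01197² + -0.01106²) = 0.0163
Seepage velocity v = K·i/n = 20.0 × 0.0163 / 0.28 = 1.164 m/day.
t = 100 / 1.164 = 85.91 days.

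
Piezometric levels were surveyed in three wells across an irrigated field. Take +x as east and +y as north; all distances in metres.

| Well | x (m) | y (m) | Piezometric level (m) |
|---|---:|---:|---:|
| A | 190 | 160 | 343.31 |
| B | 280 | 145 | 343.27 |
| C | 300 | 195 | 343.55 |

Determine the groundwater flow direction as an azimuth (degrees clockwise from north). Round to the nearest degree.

With h = a·x + b·y + c and A as origin, the differences give:
  90·a + (-15)·b = -0.04
  110·a + 35·b = +0.24
Eliminate b (×35 and ×(-15), subtract): 4800·a = 2.200 → a = ∂h/∂x = +0.0004583
Back-substitute: b = ∂h/∂y = +0.005417.
Flow direction (−∇h) has components (-0.0004583 E, -0.005417 N).
Azimuth = atan2(E, N) = atan2(-0.0004583, -0.005417) = 184.8° ≈ 185°.

185°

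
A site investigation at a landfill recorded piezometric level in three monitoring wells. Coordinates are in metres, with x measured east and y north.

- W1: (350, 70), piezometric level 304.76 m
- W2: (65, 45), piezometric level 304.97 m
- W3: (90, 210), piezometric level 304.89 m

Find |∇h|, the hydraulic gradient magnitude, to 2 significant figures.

0.00080

Differences from W1: to W2 (Δx, Δy, Δh) = (-285, -25, +0.21); to W3 = (-260, 140, +0.13).
Solve a·Δx + b·Δy = Δh: det = (-285)·140 − (-260)·(-25) = -46400.
∂h/∂x = [(+0.21)·140 − (+0.13)·(-25)] / -46400 = -0.0007037
∂h/∂y = [(-285)·(+0.13) − (-260)·(+0.21)] / -46400 = -0.0003782
|∇h| = √(-0.0007037² + -0.0003782²) = 0.0007989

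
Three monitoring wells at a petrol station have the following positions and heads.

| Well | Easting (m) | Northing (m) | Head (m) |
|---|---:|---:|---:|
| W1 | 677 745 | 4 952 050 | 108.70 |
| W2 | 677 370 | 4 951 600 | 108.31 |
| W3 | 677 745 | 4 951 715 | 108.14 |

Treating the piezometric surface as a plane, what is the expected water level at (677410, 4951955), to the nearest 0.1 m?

108.9 m

Three-point gradient (reference W1): Δ to W2 = (-375, -450, -0.39), Δ to W3 = (0, -335, -0.56).
∂h/∂x = -0.0009660, ∂h/∂y = +0.001672 (det = 125625).
h(677410, 4951955) = 108.70 + (-0.0009660)·(-335) + (+0.001672)·(-95) = 108.70 +0.324 -0.159 = 108.865 m.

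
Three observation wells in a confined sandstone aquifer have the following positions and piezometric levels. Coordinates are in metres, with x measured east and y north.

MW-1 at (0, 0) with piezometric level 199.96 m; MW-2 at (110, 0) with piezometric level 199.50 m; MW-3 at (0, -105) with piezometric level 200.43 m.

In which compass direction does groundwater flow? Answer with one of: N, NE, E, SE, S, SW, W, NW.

NE

∂h/∂x = (199.50 − 199.96) / (110 − 0) = -0.004182
∂h/∂y = (200.43 − 199.96) / (-105 − 0) = -0.004476
Flow = −∇h = (+0.004182 east, +0.004476 north), which points northeast.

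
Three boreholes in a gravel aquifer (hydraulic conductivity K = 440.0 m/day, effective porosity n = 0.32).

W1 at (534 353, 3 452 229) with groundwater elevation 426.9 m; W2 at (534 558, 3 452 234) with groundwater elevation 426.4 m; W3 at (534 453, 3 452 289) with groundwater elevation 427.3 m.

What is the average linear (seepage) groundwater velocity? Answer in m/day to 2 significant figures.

With h = a·x + b·y + c and W1 as origin, the differences give:
  205·a + 5·b = -0.5
  100·a + 60·b = +0.4
Eliminate b (×60 and ×5, subtract): 11800·a = -32.00 → a = ∂h/∂x = -0.002712
Back-substitute: b = ∂h/∂y = +0.01119.
|∇h| = √(-0.002712² + 0.01119²) = 0.01151
Seepage velocity v = K·i/n = 440.0 × 0.01151 / 0.32 = 15.83 m/day.

16 m/day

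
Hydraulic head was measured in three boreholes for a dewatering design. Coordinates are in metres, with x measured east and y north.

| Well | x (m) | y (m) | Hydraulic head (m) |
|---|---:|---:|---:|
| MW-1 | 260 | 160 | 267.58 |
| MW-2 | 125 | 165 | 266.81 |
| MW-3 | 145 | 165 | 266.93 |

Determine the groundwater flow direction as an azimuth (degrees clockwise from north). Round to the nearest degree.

217°

Three-point gradient (reference MW-1): Δ to MW-2 = (-135, 5, -0.77), Δ to MW-3 = (-115, 5, -0.65).
∂h/∂x = +0.006000, ∂h/∂y = +0.008000 (det = -100).
Flow direction (−∇h) has components (-0.006000 E, -0.008000 N).
Azimuth = atan2(E, N) = atan2(-0.006000, -0.008000) = 216.9° ≈ 217°.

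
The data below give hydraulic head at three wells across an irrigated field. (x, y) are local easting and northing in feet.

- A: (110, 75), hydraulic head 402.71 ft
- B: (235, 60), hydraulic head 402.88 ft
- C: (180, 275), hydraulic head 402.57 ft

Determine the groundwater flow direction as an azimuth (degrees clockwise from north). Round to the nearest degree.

313°

Three-point gradient (reference A): Δ to B = (125, -15, +0.17), Δ to C = (70, 200, -0.14).
∂h/∂x = +0.001225, ∂h/∂y = -0.001129 (det = 26050).
Flow direction (−∇h) has components (-0.001225 E, +0.001129 N).
Azimuth = atan2(E, N) = atan2(-0.001225, +0.001129) = 312.7° ≈ 313°.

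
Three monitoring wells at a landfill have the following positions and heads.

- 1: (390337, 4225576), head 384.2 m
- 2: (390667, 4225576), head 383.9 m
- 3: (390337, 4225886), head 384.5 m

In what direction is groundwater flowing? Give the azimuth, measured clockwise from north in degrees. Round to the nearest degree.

137°

∂h/∂x = (383.9 − 384.2) / (390667 − 390337) = -0.0009091
∂h/∂y = (384.5 − 384.2) / (4225886 − 4225576) = +0.0009677
Flow direction (−∇h) has components (+0.0009091 E, -0.0009677 N).
Azimuth = atan2(E, N) = atan2(+0.0009091, -0.0009677) = 136.8° ≈ 137°.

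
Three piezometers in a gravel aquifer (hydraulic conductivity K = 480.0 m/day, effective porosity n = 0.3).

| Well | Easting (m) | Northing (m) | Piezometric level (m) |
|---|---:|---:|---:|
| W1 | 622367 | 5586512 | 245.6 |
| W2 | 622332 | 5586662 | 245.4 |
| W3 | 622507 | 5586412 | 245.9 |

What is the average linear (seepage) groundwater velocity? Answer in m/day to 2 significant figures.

2.8 m/day

With h = a·x + b·y + c and W1 as origin, the differences give:
  (-35)·a + 150·b = -0.2
  140·a + (-100)·b = +0.3
Eliminate b (×(-100) and ×150, subtract): -17500·a = -25.00 → a = ∂h/∂x = +0.001429
Back-substitute: b = ∂h/∂y = -0.0010000.
|∇h| = √(0.001429² + -0.0010000²) = 0.001744
Seepage velocity v = K·i/n = 480.0 × 0.001744 / 0.3 = 2.79 m/day.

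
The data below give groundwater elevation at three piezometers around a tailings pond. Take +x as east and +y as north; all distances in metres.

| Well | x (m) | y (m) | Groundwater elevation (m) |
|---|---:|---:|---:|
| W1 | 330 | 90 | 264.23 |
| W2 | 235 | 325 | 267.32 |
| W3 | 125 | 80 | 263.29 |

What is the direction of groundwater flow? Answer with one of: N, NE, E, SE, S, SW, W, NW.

S

Taking W1 as reference: W2−W1 = (-95, 235, +3.09); W3−W1 = (-205, -10, -0.94).
Solve a·Δx + b·Δy = Δh: det = (-95)·(-10) − (-205)·235 = 49125.
∂h/∂x = [(+3.09)·(-10) − (-0.94)·235] / 49125 = +0.003868
∂h/∂y = [(-95)·(-0.94) − (-205)·(+3.09)] / 49125 = +0.01471
Flow = −∇h = (-0.003868 east, -0.01471 north), which points south.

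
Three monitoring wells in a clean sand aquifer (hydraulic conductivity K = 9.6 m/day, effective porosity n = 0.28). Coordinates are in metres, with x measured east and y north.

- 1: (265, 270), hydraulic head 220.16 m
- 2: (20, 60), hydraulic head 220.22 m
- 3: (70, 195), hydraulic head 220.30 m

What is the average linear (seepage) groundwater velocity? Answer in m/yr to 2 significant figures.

19 m/yr

With h = a·x + b·y + c and 1 as origin, the differences give:
  (-245)·a + (-210)·b = +0.06
  (-195)·a + (-75)·b = +0.14
Eliminate b (×(-75) and ×(-210), subtract): -22575·a = 24.900 → a = ∂h/∂x = -0.001103
Back-substitute: b = ∂h/∂y = +0.001001.
|∇h| = √(-0.001103² + 0.001001²) = 0.001489
Seepage velocity v = K·i/n = 9.6 × 0.001489 / 0.28 = 0.05105 m/day = 18.65 m/yr.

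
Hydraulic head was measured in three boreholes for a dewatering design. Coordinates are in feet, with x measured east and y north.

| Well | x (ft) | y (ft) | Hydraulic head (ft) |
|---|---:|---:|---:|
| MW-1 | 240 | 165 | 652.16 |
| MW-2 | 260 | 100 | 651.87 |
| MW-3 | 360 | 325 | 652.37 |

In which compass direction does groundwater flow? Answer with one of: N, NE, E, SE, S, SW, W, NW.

Differences from MW-1: to MW-2 (Δx, Δy, Δh) = (20, -65, -0.29); to MW-3 = (120, 160, +0.21).
Determinant of the coordinate differences = 20·160 − 120·(-65) = 11000.
∂h/∂x = [(-0.29)·160 − (+0.21)·(-65)] / 11000 = -0.002977
∂h/∂y = [20·(+0.21) − 120·(-0.29)] / 11000 = +0.003545
Flow = −∇h = (+0.002977 east, -0.003545 north), which points southeast.

SE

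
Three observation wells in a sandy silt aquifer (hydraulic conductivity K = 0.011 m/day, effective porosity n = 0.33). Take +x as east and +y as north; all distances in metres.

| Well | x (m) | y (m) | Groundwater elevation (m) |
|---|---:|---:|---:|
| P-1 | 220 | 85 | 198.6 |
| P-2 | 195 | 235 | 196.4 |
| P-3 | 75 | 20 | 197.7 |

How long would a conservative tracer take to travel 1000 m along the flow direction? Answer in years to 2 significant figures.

4700 years

Differences from P-1: to P-2 (Δx, Δy, Δh) = (-25, 150, -2.2); to P-3 = (-145, -65, -0.9).
Determinant of the coordinate differences = (-25)·(-65) − (-145)·150 = 23375.
∂h/∂x = [(-2.2)·(-65) − (-0.9)·150] / 23375 = +0.01189
∂h/∂y = [(-25)·(-0.9) − (-145)·(-2.2)] / 23375 = -0.01268
|∇h| = √(0.01189² + -0.01268²) = 0.01738
Seepage velocity v = K·i/n = 0.011 × 0.01738 / 0.33 = 0.0005793 m/day.
t = 1000 / 0.0005793 = 1.726e+06 days = 4.73e+03 years.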